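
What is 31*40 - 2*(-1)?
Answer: 1242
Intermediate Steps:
31*40 - 2*(-1) = 1240 + 2 = 1242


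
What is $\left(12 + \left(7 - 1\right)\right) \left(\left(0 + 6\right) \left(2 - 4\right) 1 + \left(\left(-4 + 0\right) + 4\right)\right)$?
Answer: $-216$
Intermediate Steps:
$\left(12 + \left(7 - 1\right)\right) \left(\left(0 + 6\right) \left(2 - 4\right) 1 + \left(\left(-4 + 0\right) + 4\right)\right) = \left(12 + 6\right) \left(6 \left(-2\right) 1 + \left(-4 + 4\right)\right) = 18 \left(\left(-12\right) 1 + 0\right) = 18 \left(-12 + 0\right) = 18 \left(-12\right) = -216$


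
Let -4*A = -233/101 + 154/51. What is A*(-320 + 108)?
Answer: 194563/5151 ≈ 37.772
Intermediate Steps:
A = -3671/20604 (A = -(-233/101 + 154/51)/4 = -¼*3671/5151 = -3671/20604 ≈ -0.17817)
A*(-320 + 108) = -3671*(-320 + 108)/20604 = -3671/20604*(-212) = 194563/5151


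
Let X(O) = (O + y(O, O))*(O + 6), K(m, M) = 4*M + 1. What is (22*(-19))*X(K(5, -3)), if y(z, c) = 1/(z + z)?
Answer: -23085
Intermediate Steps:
K(m, M) = 1 + 4*M
y(z, c) = 1/(2*z)
X(O) = (6 + O)*(O + 1/(2*O)) (X(O) = (O + 1/(2*O))*(O + 6) = (O + 1/(2*O))*(6 + O) = (6 + O)*(O + 1/(2*O)))
(22*(-19))*X(K(5, -3)) = (22*(-19))*(1/2 + (1 + 4*(-3))**2 + 3/(1 + 4*(-3)) + 6*(1 + 4*(-3))) = -418*(1/2 + (1 - 12)**2 + 3/(1 - 12) + 6*(1 - 12)) = -418*(1/2 + (-11)**2 + 3/(-11) + 6*(-11)) = -418*(1/2 + 121 + 3*(-1/11) - 66) = -418*(1/2 + 121 - 3/11 - 66) = -418*1215/22 = -23085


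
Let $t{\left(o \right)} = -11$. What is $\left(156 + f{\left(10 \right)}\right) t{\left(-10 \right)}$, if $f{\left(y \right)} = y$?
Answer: $-1826$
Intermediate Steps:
$\left(156 + f{\left(10 \right)}\right) t{\left(-10 \right)} = \left(156 + 10\right) \left(-11\right) = 166 \left(-11\right) = -1826$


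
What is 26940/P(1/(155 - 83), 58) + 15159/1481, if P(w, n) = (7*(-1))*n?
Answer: -16871793/300643 ≈ -56.119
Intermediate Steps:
P(w, n) = -7*n
26940/P(1/(155 - 83), 58) + 15159/1481 = 26940/((-7*58)) + 15159/1481 = 26940/(-406) + 15159*(1/1481) = 26940*(-1/406) + 15159/1481 = -13470/203 + 15159/1481 = -16871793/300643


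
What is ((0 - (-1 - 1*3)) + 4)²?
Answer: 64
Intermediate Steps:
((0 - (-1 - 1*3)) + 4)² = ((0 - (-1 - 3)) + 4)² = ((0 - 1*(-4)) + 4)² = ((0 + 4) + 4)² = (4 + 4)² = 8² = 64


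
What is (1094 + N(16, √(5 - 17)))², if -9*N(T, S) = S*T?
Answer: 32313548/27 - 70016*I*√3/9 ≈ 1.1968e+6 - 13475.0*I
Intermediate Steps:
N(T, S) = -S*T/9
(1094 + N(16, √(5 - 17)))² = (1094 - ⅑*√(5 - 17)*16)² = (1094 - ⅑*√(-12)*16)² = (1094 - ⅑*2*I*√3*16)² = (1094 - 32*I*√3/9)²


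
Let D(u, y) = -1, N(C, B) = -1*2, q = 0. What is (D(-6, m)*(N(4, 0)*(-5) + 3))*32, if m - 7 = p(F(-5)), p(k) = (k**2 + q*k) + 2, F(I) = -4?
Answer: -416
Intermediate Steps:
N(C, B) = -2
p(k) = 2 + k**2 (p(k) = (k**2 + 0*k) + 2 = (k**2 + 0) + 2 = k**2 + 2 = 2 + k**2)
m = 25 (m = 7 + (2 + (-4)**2) = 7 + (2 + 16) = 7 + 18 = 25)
(D(-6, m)*(N(4, 0)*(-5) + 3))*32 = -(-2*(-5) + 3)*32 = -(10 + 3)*32 = -1*13*32 = -13*32 = -416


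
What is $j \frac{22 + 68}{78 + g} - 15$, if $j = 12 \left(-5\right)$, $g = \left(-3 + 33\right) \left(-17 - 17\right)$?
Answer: $- \frac{1455}{157} \approx -9.2675$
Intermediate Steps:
$g = -1020$ ($g = 30 \left(-34\right) = -1020$)
$j = -60$
$j \frac{22 + 68}{78 + g} - 15 = - 60 \frac{22 + 68}{78 - 1020} - 15 = - 60 \frac{90}{-942} - 15 = - 60 \cdot 90 \left(- \frac{1}{942}\right) - 15 = \left(-60\right) \left(- \frac{15}{157}\right) - 15 = \frac{900}{157} - 15 = - \frac{1455}{157}$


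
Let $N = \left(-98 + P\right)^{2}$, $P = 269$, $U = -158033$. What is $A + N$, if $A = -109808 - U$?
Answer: $77466$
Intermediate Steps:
$N = 29241$ ($N = \left(-98 + 269\right)^{2} = 171^{2} = 29241$)
$A = 48225$ ($A = -109808 - -158033 = -109808 + 158033 = 48225$)
$A + N = 48225 + 29241 = 77466$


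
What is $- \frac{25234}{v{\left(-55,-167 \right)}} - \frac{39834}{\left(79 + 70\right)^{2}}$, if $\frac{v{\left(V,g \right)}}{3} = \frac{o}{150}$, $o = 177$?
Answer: $- \frac{28018052318}{3929577} \approx -7130.0$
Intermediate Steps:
$v{\left(V,g \right)} = \frac{177}{50}$ ($v{\left(V,g \right)} = 3 \cdot \frac{177}{150} = 3 \cdot 177 \cdot \frac{1}{150} = 3 \cdot \frac{59}{50} = \frac{177}{50}$)
$- \frac{25234}{v{\left(-55,-167 \right)}} - \frac{39834}{\left(79 + 70\right)^{2}} = - \frac{25234}{\frac{177}{50}} - \frac{39834}{\left(79 + 70\right)^{2}} = \left(-25234\right) \frac{50}{177} - \frac{39834}{149^{2}} = - \frac{1261700}{177} - \frac{39834}{22201} = - \frac{28018052318}{3929577}$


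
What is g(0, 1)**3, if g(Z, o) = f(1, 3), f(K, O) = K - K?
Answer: 0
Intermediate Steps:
f(K, O) = 0
g(Z, o) = 0
g(0, 1)**3 = 0**3 = 0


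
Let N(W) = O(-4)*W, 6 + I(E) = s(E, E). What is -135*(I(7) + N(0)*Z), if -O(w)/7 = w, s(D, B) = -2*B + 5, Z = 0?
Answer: 2025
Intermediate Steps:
s(D, B) = 5 - 2*B
O(w) = -7*w
I(E) = -1 - 2*E (I(E) = -6 + (5 - 2*E) = -1 - 2*E)
N(W) = 28*W (N(W) = (-7*(-4))*W = 28*W)
-135*(I(7) + N(0)*Z) = -135*((-1 - 2*7) + (28*0)*0) = -135*((-1 - 14) + 0*0) = -135*(-15 + 0) = -135*(-15) = 2025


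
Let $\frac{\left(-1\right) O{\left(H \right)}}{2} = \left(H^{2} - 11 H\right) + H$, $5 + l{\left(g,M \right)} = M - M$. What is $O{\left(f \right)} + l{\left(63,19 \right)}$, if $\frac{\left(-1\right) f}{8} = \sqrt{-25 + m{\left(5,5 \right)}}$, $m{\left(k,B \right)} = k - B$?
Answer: $3195 - 800 i \approx 3195.0 - 800.0 i$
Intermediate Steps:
$l{\left(g,M \right)} = -5$ ($l{\left(g,M \right)} = -5 + \left(M - M\right) = -5 + 0 = -5$)
$f = - 40 i$ ($f = - 8 \sqrt{-25 + \left(5 - 5\right)} = - 8 \sqrt{-25 + 0} = - 8 \sqrt{-25} = - 8 \cdot 5 i = - 40 i \approx - 40.0 i$)
$O{\left(H \right)} = - 2 H^{2} + 20 H$ ($O{\left(H \right)} = - 2 \left(\left(H^{2} - 11 H\right) + H\right) = - 2 \left(H^{2} - 10 H\right) = - 2 H^{2} + 20 H$)
$O{\left(f \right)} + l{\left(63,19 \right)} = 2 \left(- 40 i\right) \left(10 - - 40 i\right) - 5 = 2 \left(- 40 i\right) \left(10 + 40 i\right) - 5 = - 80 i \left(10 + 40 i\right) - 5 = -5 - 80 i \left(10 + 40 i\right)$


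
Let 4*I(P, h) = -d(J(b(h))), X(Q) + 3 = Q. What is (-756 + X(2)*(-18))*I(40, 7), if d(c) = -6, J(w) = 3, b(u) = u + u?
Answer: -1107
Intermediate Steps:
X(Q) = -3 + Q
b(u) = 2*u
I(P, h) = 3/2 (I(P, h) = (-1*(-6))/4 = (1/4)*6 = 3/2)
(-756 + X(2)*(-18))*I(40, 7) = (-756 + (-3 + 2)*(-18))*(3/2) = (-756 - 1*(-18))*(3/2) = (-756 + 18)*(3/2) = -738*3/2 = -1107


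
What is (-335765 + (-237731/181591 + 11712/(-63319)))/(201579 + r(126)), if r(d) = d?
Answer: -227099826453098/136425674676585 ≈ -1.6646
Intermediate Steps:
(-335765 + (-237731/181591 + 11712/(-63319)))/(201579 + r(126)) = (-335765 + (-237731/181591 + 11712/(-63319)))/(201579 + 126) = (-335765 + (-237731*1/181591 + 11712*(-1/63319)))/201705 = (-335765 + (-237731/181591 - 11712/63319))*(1/201705) = (-335765 - 17179682981/11498160529)*(1/201705) = -3860697049702666/11498160529*1/201705 = -227099826453098/136425674676585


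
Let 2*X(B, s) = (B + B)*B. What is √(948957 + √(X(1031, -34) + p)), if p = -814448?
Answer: √(948957 + √248513) ≈ 974.40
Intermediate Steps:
X(B, s) = B² (X(B, s) = ((B + B)*B)/2 = ((2*B)*B)/2 = (2*B²)/2 = B²)
√(948957 + √(X(1031, -34) + p)) = √(948957 + √(1031² - 814448)) = √(948957 + √(1062961 - 814448)) = √(948957 + √248513)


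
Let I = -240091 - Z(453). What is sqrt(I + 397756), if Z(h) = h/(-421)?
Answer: sqrt(27944892978)/421 ≈ 397.07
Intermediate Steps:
Z(h) = -h/421 (Z(h) = h*(-1/421) = -h/421)
I = -101077858/421 (I = -240091 - (-1)*453/421 = -240091 - 1*(-453/421) = -240091 + 453/421 = -101077858/421 ≈ -2.4009e+5)
sqrt(I + 397756) = sqrt(-101077858/421 + 397756) = sqrt(66377418/421) = sqrt(27944892978)/421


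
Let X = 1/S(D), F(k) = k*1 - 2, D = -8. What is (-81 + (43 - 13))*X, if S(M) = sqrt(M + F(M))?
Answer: 17*I*sqrt(2)/2 ≈ 12.021*I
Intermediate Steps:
F(k) = -2 + k (F(k) = k - 2 = -2 + k)
S(M) = sqrt(-2 + 2*M) (S(M) = sqrt(M + (-2 + M)) = sqrt(-2 + 2*M))
X = -I*sqrt(2)/6 (X = 1/(sqrt(-2 + 2*(-8))) = 1/(sqrt(-2 - 16)) = 1/(sqrt(-18)) = 1/(3*I*sqrt(2)) = -I*sqrt(2)/6 ≈ -0.2357*I)
(-81 + (43 - 13))*X = (-81 + (43 - 13))*(-I*sqrt(2)/6) = (-81 + 30)*(-I*sqrt(2)/6) = -(-17)*I*sqrt(2)/2 = 17*I*sqrt(2)/2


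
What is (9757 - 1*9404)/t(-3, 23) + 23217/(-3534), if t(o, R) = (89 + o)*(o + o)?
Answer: -2204579/303924 ≈ -7.2537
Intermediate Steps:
t(o, R) = 2*o*(89 + o) (t(o, R) = (89 + o)*(2*o) = 2*o*(89 + o))
(9757 - 1*9404)/t(-3, 23) + 23217/(-3534) = (9757 - 1*9404)/((2*(-3)*(89 - 3))) + 23217/(-3534) = (9757 - 9404)/((2*(-3)*86)) + 23217*(-1/3534) = 353/(-516) - 7739/1178 = 353*(-1/516) - 7739/1178 = -353/516 - 7739/1178 = -2204579/303924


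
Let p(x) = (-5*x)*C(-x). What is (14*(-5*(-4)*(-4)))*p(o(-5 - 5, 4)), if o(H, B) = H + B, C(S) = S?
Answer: -201600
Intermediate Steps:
o(H, B) = B + H
p(x) = 5*x² (p(x) = (-5*x)*(-x) = 5*x²)
(14*(-5*(-4)*(-4)))*p(o(-5 - 5, 4)) = (14*(-5*(-4)*(-4)))*(5*(4 + (-5 - 5))²) = (14*(20*(-4)))*(5*(4 - 10)²) = (14*(-80))*(5*(-6)²) = -5600*36 = -1120*180 = -201600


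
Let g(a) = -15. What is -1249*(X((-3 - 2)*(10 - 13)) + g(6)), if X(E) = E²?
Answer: -262290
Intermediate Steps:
-1249*(X((-3 - 2)*(10 - 13)) + g(6)) = -1249*(((-3 - 2)*(10 - 13))² - 15) = -1249*((-5*(-3))² - 15) = -1249*(15² - 15) = -1249*(225 - 15) = -1249*210 = -262290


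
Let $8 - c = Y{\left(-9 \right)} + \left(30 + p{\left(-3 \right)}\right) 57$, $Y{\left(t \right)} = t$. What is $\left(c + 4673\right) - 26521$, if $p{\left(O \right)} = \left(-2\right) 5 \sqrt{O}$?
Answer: $-23541 + 570 i \sqrt{3} \approx -23541.0 + 987.27 i$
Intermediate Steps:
$p{\left(O \right)} = - 10 \sqrt{O}$
$c = -1693 + 570 i \sqrt{3}$ ($c = 8 - \left(-9 + \left(30 - 10 \sqrt{-3}\right) 57\right) = 8 - \left(-9 + \left(30 - 10 i \sqrt{3}\right) 57\right) = 8 - \left(-9 + \left(1710 - 570 i \sqrt{3}\right)\right) = 8 - \left(1701 - 570 i \sqrt{3}\right) = -1693 + 570 i \sqrt{3} \approx -1693.0 + 987.27 i$)
$\left(c + 4673\right) - 26521 = \left(\left(-1693 + 570 i \sqrt{3}\right) + 4673\right) - 26521 = \left(2980 + 570 i \sqrt{3}\right) - 26521 = -23541 + 570 i \sqrt{3}$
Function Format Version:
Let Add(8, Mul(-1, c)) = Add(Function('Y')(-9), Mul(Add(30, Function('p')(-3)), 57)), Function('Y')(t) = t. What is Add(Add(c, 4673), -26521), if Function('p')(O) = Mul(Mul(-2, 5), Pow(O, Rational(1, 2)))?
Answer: Add(-23541, Mul(570, I, Pow(3, Rational(1, 2)))) ≈ Add(-23541., Mul(987.27, I))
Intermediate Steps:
Function('p')(O) = Mul(-10, Pow(O, Rational(1, 2)))
c = Add(-1693, Mul(570, I, Pow(3, Rational(1, 2)))) (c = Add(8, Mul(-1, Add(-9, Mul(Add(30, Mul(-10, Pow(-3, Rational(1, 2)))), 57)))) = Add(8, Mul(-1, Add(-9, Mul(Add(30, Mul(-10, Mul(I, Pow(3, Rational(1, 2))))), 57)))) = Add(8, Mul(-1, Add(-9, Mul(Add(30, Mul(-10, I, Pow(3, Rational(1, 2)))), 57)))) = Add(8, Mul(-1, Add(-9, Add(1710, Mul(-570, I, Pow(3, Rational(1, 2))))))) = Add(8, Mul(-1, Add(1701, Mul(-570, I, Pow(3, Rational(1, 2)))))) = Add(8, Add(-1701, Mul(570, I, Pow(3, Rational(1, 2))))) = Add(-1693, Mul(570, I, Pow(3, Rational(1, 2)))) ≈ Add(-1693.0, Mul(987.27, I)))
Add(Add(c, 4673), -26521) = Add(Add(Add(-1693, Mul(570, I, Pow(3, Rational(1, 2)))), 4673), -26521) = Add(Add(2980, Mul(570, I, Pow(3, Rational(1, 2)))), -26521) = Add(-23541, Mul(570, I, Pow(3, Rational(1, 2))))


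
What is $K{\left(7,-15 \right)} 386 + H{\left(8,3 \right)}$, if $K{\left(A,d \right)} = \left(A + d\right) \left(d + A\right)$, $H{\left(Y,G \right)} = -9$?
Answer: $24695$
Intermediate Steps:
$K{\left(A,d \right)} = \left(A + d\right)^{2}$ ($K{\left(A,d \right)} = \left(A + d\right) \left(A + d\right) = \left(A + d\right)^{2}$)
$K{\left(7,-15 \right)} 386 + H{\left(8,3 \right)} = \left(7 - 15\right)^{2} \cdot 386 - 9 = \left(-8\right)^{2} \cdot 386 - 9 = 64 \cdot 386 - 9 = 24704 - 9 = 24695$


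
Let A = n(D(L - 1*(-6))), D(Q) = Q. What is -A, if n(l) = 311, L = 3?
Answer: -311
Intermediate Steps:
A = 311
-A = -1*311 = -311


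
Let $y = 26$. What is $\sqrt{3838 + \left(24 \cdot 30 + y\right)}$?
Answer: $2 \sqrt{1146} \approx 67.705$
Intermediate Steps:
$\sqrt{3838 + \left(24 \cdot 30 + y\right)} = \sqrt{3838 + \left(24 \cdot 30 + 26\right)} = \sqrt{3838 + \left(720 + 26\right)} = \sqrt{3838 + 746} = \sqrt{4584} = 2 \sqrt{1146}$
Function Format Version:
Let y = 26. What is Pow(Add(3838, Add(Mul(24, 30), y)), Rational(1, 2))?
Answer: Mul(2, Pow(1146, Rational(1, 2))) ≈ 67.705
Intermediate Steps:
Pow(Add(3838, Add(Mul(24, 30), y)), Rational(1, 2)) = Pow(Add(3838, Add(Mul(24, 30), 26)), Rational(1, 2)) = Pow(Add(3838, Add(720, 26)), Rational(1, 2)) = Pow(Add(3838, 746), Rational(1, 2)) = Pow(4584, Rational(1, 2)) = Mul(2, Pow(1146, Rational(1, 2)))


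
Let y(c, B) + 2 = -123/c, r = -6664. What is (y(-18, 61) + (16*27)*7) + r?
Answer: -21811/6 ≈ -3635.2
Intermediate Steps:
y(c, B) = -2 - 123/c
(y(-18, 61) + (16*27)*7) + r = ((-2 - 123/(-18)) + (16*27)*7) - 6664 = ((-2 - 123*(-1/18)) + 432*7) - 6664 = ((-2 + 41/6) + 3024) - 6664 = (29/6 + 3024) - 6664 = 18173/6 - 6664 = -21811/6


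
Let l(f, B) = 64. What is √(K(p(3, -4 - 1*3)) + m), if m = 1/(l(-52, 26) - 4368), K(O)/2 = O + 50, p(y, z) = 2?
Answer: 21*√273035/1076 ≈ 10.198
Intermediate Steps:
K(O) = 100 + 2*O (K(O) = 2*(O + 50) = 2*(50 + O) = 100 + 2*O)
m = -1/4304 (m = 1/(64 - 4368) = 1/(-4304) = -1/4304 ≈ -0.00023234)
√(K(p(3, -4 - 1*3)) + m) = √((100 + 2*2) - 1/4304) = √((100 + 4) - 1/4304) = √(104 - 1/4304) = √(447615/4304) = 21*√273035/1076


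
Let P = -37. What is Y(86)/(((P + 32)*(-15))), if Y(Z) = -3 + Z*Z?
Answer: 7393/75 ≈ 98.573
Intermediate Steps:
Y(Z) = -3 + Z²
Y(86)/(((P + 32)*(-15))) = (-3 + 86²)/(((-37 + 32)*(-15))) = (-3 + 7396)/((-5*(-15))) = 7393/75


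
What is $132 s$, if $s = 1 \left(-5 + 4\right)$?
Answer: $-132$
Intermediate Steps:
$s = -1$ ($s = 1 \left(-1\right) = -1$)
$132 s = 132 \left(-1\right) = -132$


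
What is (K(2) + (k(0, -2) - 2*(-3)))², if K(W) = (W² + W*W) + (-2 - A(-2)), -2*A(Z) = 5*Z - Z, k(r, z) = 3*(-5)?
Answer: 49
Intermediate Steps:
k(r, z) = -15
A(Z) = -2*Z (A(Z) = -(5*Z - Z)/2 = -2*Z)
K(W) = -6 + 2*W² (K(W) = (W² + W*W) + (-2 - (-2)*(-2)) = (W² + W²) + (-2 - 1*4) = 2*W² + (-2 - 4) = 2*W² - 6 = -6 + 2*W²)
(K(2) + (k(0, -2) - 2*(-3)))² = ((-6 + 2*2²) + (-15 - 2*(-3)))² = ((-6 + 2*4) + (-15 + 6))² = ((-6 + 8) - 9)² = (2 - 9)² = (-7)² = 49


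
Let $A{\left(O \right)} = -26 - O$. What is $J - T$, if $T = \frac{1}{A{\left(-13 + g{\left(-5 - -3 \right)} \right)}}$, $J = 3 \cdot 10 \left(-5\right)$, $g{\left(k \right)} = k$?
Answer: $- \frac{1649}{11} \approx -149.91$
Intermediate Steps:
$J = -150$ ($J = 30 \left(-5\right) = -150$)
$T = - \frac{1}{11}$ ($T = \frac{1}{-26 - \left(-13 - 2\right)} = \frac{1}{-26 - -15} = \frac{1}{-26 + 15} = \frac{1}{-11} = - \frac{1}{11} \approx -0.090909$)
$J - T = -150 - - \frac{1}{11} = -150 + \frac{1}{11} = - \frac{1649}{11}$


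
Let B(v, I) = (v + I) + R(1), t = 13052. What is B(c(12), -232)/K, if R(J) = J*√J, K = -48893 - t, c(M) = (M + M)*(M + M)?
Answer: -69/12389 ≈ -0.0055695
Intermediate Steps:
c(M) = 4*M² (c(M) = (2*M)*(2*M) = 4*M²)
K = -61945 (K = -48893 - 1*13052 = -48893 - 13052 = -61945)
R(J) = J^(3/2)
B(v, I) = 1 + I + v (B(v, I) = (v + I) + 1^(3/2) = (I + v) + 1 = 1 + I + v)
B(c(12), -232)/K = (1 - 232 + 4*12²)/(-61945) = (1 - 232 + 4*144)*(-1/61945) = (1 - 232 + 576)*(-1/61945) = 345*(-1/61945) = -69/12389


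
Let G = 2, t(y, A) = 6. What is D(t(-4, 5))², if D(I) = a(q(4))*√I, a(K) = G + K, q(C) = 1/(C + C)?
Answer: 867/32 ≈ 27.094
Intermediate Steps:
q(C) = 1/(2*C)
a(K) = 2 + K
D(I) = 17*√I/8 (D(I) = (2 + (½)/4)*√I = (2 + (½)*(¼))*√I = (2 + ⅛)*√I = 17*√I/8)
D(t(-4, 5))² = (17*√6/8)² = 867/32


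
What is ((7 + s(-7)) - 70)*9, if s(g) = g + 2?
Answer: -612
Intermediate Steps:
s(g) = 2 + g
((7 + s(-7)) - 70)*9 = ((7 + (2 - 7)) - 70)*9 = ((7 - 5) - 70)*9 = (2 - 70)*9 = -68*9 = -612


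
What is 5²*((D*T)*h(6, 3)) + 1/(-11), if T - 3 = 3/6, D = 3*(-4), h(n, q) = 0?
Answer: -1/11 ≈ -0.090909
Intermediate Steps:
D = -12
T = 7/2 (T = 3 + 3/6 = 3 + 3*(⅙) = 3 + ½ = 7/2 ≈ 3.5000)
5²*((D*T)*h(6, 3)) + 1/(-11) = 5²*(-12*7/2*0) + 1/(-11) = 25*(-42*0) - 1/11 = 25*0 - 1/11 = 0 - 1/11 = -1/11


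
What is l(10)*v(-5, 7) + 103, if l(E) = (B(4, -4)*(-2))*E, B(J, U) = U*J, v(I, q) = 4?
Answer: 1383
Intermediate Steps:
B(J, U) = J*U
l(E) = 32*E (l(E) = ((4*(-4))*(-2))*E = (-16*(-2))*E = 32*E)
l(10)*v(-5, 7) + 103 = (32*10)*4 + 103 = 320*4 + 103 = 1280 + 103 = 1383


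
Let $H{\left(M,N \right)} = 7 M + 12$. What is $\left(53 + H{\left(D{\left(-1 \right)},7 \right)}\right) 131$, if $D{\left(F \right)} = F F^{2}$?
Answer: $7598$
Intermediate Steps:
$D{\left(F \right)} = F^{3}$
$H{\left(M,N \right)} = 12 + 7 M$
$\left(53 + H{\left(D{\left(-1 \right)},7 \right)}\right) 131 = \left(53 + \left(12 + 7 \left(-1\right)^{3}\right)\right) 131 = \left(53 + \left(12 + 7 \left(-1\right)\right)\right) 131 = \left(53 + \left(12 - 7\right)\right) 131 = \left(53 + 5\right) 131 = 58 \cdot 131 = 7598$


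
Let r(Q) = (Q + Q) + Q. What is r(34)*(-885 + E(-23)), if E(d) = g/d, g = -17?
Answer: -2074476/23 ≈ -90195.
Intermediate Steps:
E(d) = -17/d
r(Q) = 3*Q (r(Q) = 2*Q + Q = 3*Q)
r(34)*(-885 + E(-23)) = (3*34)*(-885 - 17/(-23)) = 102*(-885 - 17*(-1/23)) = 102*(-885 + 17/23) = 102*(-20338/23) = -2074476/23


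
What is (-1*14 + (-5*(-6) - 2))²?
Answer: 196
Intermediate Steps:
(-1*14 + (-5*(-6) - 2))² = (-14 + (30 - 2))² = (-14 + 28)² = 14² = 196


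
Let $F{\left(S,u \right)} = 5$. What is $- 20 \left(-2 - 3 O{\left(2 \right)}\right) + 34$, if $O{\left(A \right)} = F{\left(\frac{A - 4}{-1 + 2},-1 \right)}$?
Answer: $374$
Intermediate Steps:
$O{\left(A \right)} = 5$
$- 20 \left(-2 - 3 O{\left(2 \right)}\right) + 34 = - 20 \left(-2 - 15\right) + 34 = \left(-20\right) \left(-17\right) + 34 = 340 + 34 = 374$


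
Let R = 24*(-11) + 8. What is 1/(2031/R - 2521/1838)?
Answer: -235264/2189177 ≈ -0.10747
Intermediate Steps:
R = -256 (R = -264 + 8 = -256)
1/(2031/R - 2521/1838) = 1/(2031/(-256) - 2521/1838) = 1/(2031*(-1/256) - 2521*1/1838) = 1/(-2031/256 - 2521/1838) = 1/(-2189177/235264) = -235264/2189177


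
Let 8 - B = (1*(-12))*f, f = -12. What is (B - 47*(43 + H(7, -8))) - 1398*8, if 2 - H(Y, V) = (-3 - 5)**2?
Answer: -10427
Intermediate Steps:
H(Y, V) = -62 (H(Y, V) = 2 - (-3 - 5)**2 = 2 - 1*(-8)**2 = 2 - 1*64 = 2 - 64 = -62)
B = -136 (B = 8 - 1*(-12)*(-12) = 8 - (-12)*(-12) = 8 - 1*144 = 8 - 144 = -136)
(B - 47*(43 + H(7, -8))) - 1398*8 = (-136 - 47*(43 - 62)) - 1398*8 = (-136 - 47*(-19)) - 11184 = (-136 + 893) - 11184 = 757 - 11184 = -10427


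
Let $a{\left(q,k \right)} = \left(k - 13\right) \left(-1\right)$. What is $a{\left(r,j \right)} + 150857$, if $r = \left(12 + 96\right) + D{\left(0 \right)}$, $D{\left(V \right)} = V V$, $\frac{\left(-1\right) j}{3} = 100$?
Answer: $151170$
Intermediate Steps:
$j = -300$ ($j = \left(-3\right) 100 = -300$)
$D{\left(V \right)} = V^{2}$
$r = 108$ ($r = \left(12 + 96\right) + 0^{2} = 108 + 0 = 108$)
$a{\left(q,k \right)} = 13 - k$ ($a{\left(q,k \right)} = \left(-13 + k\right) \left(-1\right) = 13 - k$)
$a{\left(r,j \right)} + 150857 = \left(13 - -300\right) + 150857 = \left(13 + 300\right) + 150857 = 313 + 150857 = 151170$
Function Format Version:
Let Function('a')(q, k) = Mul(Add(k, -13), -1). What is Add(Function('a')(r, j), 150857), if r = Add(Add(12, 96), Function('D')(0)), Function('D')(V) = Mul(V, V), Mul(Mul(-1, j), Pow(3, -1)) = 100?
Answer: 151170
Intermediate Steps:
j = -300 (j = Mul(-3, 100) = -300)
Function('D')(V) = Pow(V, 2)
r = 108 (r = Add(Add(12, 96), Pow(0, 2)) = Add(108, 0) = 108)
Function('a')(q, k) = Add(13, Mul(-1, k)) (Function('a')(q, k) = Mul(Add(-13, k), -1) = Add(13, Mul(-1, k)))
Add(Function('a')(r, j), 150857) = Add(Add(13, Mul(-1, -300)), 150857) = Add(Add(13, 300), 150857) = Add(313, 150857) = 151170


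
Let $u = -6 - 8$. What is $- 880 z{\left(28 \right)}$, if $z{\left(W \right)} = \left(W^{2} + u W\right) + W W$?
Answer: $-1034880$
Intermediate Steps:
$u = -14$
$z{\left(W \right)} = - 14 W + 2 W^{2}$ ($z{\left(W \right)} = \left(W^{2} - 14 W\right) + W W = \left(W^{2} - 14 W\right) + W^{2} = - 14 W + 2 W^{2}$)
$- 880 z{\left(28 \right)} = - 880 \cdot 2 \cdot 28 \left(-7 + 28\right) = - 880 \cdot 2 \cdot 28 \cdot 21 = \left(-880\right) 1176 = -1034880$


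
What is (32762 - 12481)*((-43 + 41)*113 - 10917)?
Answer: -225991183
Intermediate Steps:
(32762 - 12481)*((-43 + 41)*113 - 10917) = 20281*(-2*113 - 10917) = 20281*(-226 - 10917) = 20281*(-11143) = -225991183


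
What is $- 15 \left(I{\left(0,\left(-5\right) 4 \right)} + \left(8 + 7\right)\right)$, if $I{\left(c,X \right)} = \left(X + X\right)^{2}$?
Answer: $-24225$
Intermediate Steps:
$I{\left(c,X \right)} = 4 X^{2}$ ($I{\left(c,X \right)} = \left(2 X\right)^{2} = 4 X^{2}$)
$- 15 \left(I{\left(0,\left(-5\right) 4 \right)} + \left(8 + 7\right)\right) = - 15 \left(4 \left(\left(-5\right) 4\right)^{2} + \left(8 + 7\right)\right) = - 15 \left(4 \left(-20\right)^{2} + 15\right) = - 15 \left(4 \cdot 400 + 15\right) = - 15 \left(1600 + 15\right) = \left(-15\right) 1615 = -24225$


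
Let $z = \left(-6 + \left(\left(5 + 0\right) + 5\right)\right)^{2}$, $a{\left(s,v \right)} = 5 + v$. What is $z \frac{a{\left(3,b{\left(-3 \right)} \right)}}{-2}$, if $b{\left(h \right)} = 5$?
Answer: $-80$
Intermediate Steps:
$z = 16$ ($z = \left(-6 + \left(5 + 5\right)\right)^{2} = \left(-6 + 10\right)^{2} = 4^{2} = 16$)
$z \frac{a{\left(3,b{\left(-3 \right)} \right)}}{-2} = 16 \frac{5 + 5}{-2} = 16 \cdot 10 \left(- \frac{1}{2}\right) = 16 \left(-5\right) = -80$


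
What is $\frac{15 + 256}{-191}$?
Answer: $- \frac{271}{191} \approx -1.4188$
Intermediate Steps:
$\frac{15 + 256}{-191} = \left(- \frac{1}{191}\right) 271 = - \frac{271}{191}$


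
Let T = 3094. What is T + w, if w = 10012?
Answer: 13106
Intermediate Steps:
T + w = 3094 + 10012 = 13106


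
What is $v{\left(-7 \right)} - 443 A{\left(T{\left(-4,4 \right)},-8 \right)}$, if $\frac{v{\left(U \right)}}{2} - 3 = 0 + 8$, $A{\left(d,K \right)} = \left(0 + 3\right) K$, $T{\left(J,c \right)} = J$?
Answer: $10654$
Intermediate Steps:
$A{\left(d,K \right)} = 3 K$
$v{\left(U \right)} = 22$ ($v{\left(U \right)} = 6 + 2 \left(0 + 8\right) = 6 + 2 \cdot 8 = 6 + 16 = 22$)
$v{\left(-7 \right)} - 443 A{\left(T{\left(-4,4 \right)},-8 \right)} = 22 - 443 \cdot 3 \left(-8\right) = 22 - -10632 = 22 + 10632 = 10654$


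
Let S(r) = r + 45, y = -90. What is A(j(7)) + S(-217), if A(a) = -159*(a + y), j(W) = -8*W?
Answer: 23042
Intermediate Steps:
S(r) = 45 + r
A(a) = 14310 - 159*a (A(a) = -159*(a - 90) = -159*(-90 + a) = 14310 - 159*a)
A(j(7)) + S(-217) = (14310 - (-1272)*7) + (45 - 217) = (14310 - 159*(-56)) - 172 = (14310 + 8904) - 172 = 23214 - 172 = 23042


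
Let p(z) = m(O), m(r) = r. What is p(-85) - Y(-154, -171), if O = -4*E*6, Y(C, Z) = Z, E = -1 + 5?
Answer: 75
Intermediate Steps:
E = 4
O = -96 (O = -4*4*6 = -16*6 = -96)
p(z) = -96
p(-85) - Y(-154, -171) = -96 - 1*(-171) = -96 + 171 = 75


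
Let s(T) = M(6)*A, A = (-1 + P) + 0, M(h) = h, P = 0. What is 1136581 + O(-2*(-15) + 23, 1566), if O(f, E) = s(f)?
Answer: 1136575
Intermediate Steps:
A = -1 (A = (-1 + 0) + 0 = -1 + 0 = -1)
s(T) = -6 (s(T) = 6*(-1) = -6)
O(f, E) = -6
1136581 + O(-2*(-15) + 23, 1566) = 1136581 - 6 = 1136575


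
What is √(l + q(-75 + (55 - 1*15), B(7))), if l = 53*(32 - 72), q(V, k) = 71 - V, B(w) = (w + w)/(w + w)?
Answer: I*√2014 ≈ 44.878*I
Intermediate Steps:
B(w) = 1 (B(w) = (2*w)/((2*w)) = (2*w)*(1/(2*w)) = 1)
l = -2120 (l = 53*(-40) = -2120)
√(l + q(-75 + (55 - 1*15), B(7))) = √(-2120 + (71 - (-75 + (55 - 1*15)))) = √(-2120 + (71 - (-75 + (55 - 15)))) = √(-2120 + (71 - (-75 + 40))) = √(-2120 + (71 - 1*(-35))) = √(-2120 + (71 + 35)) = √(-2120 + 106) = √(-2014) = I*√2014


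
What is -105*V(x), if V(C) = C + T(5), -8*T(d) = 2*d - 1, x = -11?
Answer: 10185/8 ≈ 1273.1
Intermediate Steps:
T(d) = 1/8 - d/4 (T(d) = -(2*d - 1)/8 = -(-1 + 2*d)/8 = 1/8 - d/4)
V(C) = -9/8 + C (V(C) = C + (1/8 - 1/4*5) = C + (1/8 - 5/4) = C - 9/8 = -9/8 + C)
-105*V(x) = -105*(-9/8 - 11) = -105*(-97/8) = 10185/8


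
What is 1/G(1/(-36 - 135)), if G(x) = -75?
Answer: -1/75 ≈ -0.013333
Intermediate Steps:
1/G(1/(-36 - 135)) = 1/(-75) = -1/75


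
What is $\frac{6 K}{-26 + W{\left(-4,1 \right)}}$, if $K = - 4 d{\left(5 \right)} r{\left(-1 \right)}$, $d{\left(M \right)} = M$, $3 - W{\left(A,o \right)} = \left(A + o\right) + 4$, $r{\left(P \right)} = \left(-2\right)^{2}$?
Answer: $20$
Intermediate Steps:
$r{\left(P \right)} = 4$
$W{\left(A,o \right)} = -1 - A - o$ ($W{\left(A,o \right)} = 3 - \left(\left(A + o\right) + 4\right) = 3 - \left(4 + A + o\right) = -1 - A - o$)
$K = -80$ ($K = \left(-4\right) 5 \cdot 4 = \left(-20\right) 4 = -80$)
$\frac{6 K}{-26 + W{\left(-4,1 \right)}} = \frac{6 \left(-80\right)}{-26 - -2} = - \frac{480}{-26 - -2} = - \frac{480}{-26 + 2} = - \frac{480}{-24} = \left(-480\right) \left(- \frac{1}{24}\right) = 20$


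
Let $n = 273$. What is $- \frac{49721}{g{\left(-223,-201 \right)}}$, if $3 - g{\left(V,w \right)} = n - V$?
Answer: $\frac{49721}{493} \approx 100.85$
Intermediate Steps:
$g{\left(V,w \right)} = -270 + V$ ($g{\left(V,w \right)} = 3 - \left(273 - V\right) = 3 + \left(-273 + V\right) = -270 + V$)
$- \frac{49721}{g{\left(-223,-201 \right)}} = - \frac{49721}{-270 - 223} = - \frac{49721}{-493} = \left(-49721\right) \left(- \frac{1}{493}\right) = \frac{49721}{493}$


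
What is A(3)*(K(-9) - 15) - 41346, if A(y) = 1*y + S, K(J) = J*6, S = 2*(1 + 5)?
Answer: -42381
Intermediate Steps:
S = 12 (S = 2*6 = 12)
K(J) = 6*J
A(y) = 12 + y (A(y) = 1*y + 12 = y + 12 = 12 + y)
A(3)*(K(-9) - 15) - 41346 = (12 + 3)*(6*(-9) - 15) - 41346 = 15*(-54 - 15) - 41346 = 15*(-69) - 41346 = -1035 - 41346 = -42381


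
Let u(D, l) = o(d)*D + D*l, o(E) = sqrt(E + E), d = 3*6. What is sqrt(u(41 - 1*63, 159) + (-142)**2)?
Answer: sqrt(16534) ≈ 128.58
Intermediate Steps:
d = 18
o(E) = sqrt(2)*sqrt(E) (o(E) = sqrt(2*E) = sqrt(2)*sqrt(E))
u(D, l) = 6*D + D*l (u(D, l) = (sqrt(2)*sqrt(18))*D + D*l = (sqrt(2)*(3*sqrt(2)))*D + D*l = 6*D + D*l)
sqrt(u(41 - 1*63, 159) + (-142)**2) = sqrt((41 - 1*63)*(6 + 159) + (-142)**2) = sqrt((41 - 63)*165 + 20164) = sqrt(-22*165 + 20164) = sqrt(-3630 + 20164) = sqrt(16534)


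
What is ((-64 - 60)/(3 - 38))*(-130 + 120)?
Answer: -248/7 ≈ -35.429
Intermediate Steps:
((-64 - 60)/(3 - 38))*(-130 + 120) = -124/(-35)*(-10) = -124*(-1/35)*(-10) = (124/35)*(-10) = -248/7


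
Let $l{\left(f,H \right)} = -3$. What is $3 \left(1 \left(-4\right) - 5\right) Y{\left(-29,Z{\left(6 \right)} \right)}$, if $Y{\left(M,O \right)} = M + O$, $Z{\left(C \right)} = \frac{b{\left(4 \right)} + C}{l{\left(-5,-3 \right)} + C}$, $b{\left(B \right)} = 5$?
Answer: $684$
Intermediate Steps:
$Z{\left(C \right)} = \frac{5 + C}{-3 + C}$
$3 \left(1 \left(-4\right) - 5\right) Y{\left(-29,Z{\left(6 \right)} \right)} = 3 \left(1 \left(-4\right) - 5\right) \left(-29 + \frac{5 + 6}{-3 + 6}\right) = 3 \left(-4 - 5\right) \left(-29 + \frac{1}{3} \cdot 11\right) = 3 \left(-9\right) \left(-29 + \frac{1}{3} \cdot 11\right) = - 27 \left(-29 + \frac{11}{3}\right) = \left(-27\right) \left(- \frac{76}{3}\right) = 684$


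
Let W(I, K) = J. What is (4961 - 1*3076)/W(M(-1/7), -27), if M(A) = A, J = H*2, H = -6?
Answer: -1885/12 ≈ -157.08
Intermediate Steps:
J = -12 (J = -6*2 = -12)
W(I, K) = -12
(4961 - 1*3076)/W(M(-1/7), -27) = (4961 - 1*3076)/(-12) = (4961 - 3076)*(-1/12) = 1885*(-1/12) = -1885/12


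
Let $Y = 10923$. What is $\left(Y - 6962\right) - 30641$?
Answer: $-26680$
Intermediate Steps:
$\left(Y - 6962\right) - 30641 = \left(10923 - 6962\right) - 30641 = 3961 - 30641 = -26680$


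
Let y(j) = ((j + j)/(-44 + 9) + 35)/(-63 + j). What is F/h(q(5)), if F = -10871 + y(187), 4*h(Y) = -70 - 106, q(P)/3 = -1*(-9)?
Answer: 47179289/190960 ≈ 247.06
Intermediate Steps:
q(P) = 27 (q(P) = 3*(-1*(-9)) = 3*9 = 27)
h(Y) = -44 (h(Y) = (-70 - 106)/4 = (¼)*(-176) = -44)
y(j) = (35 - 2*j/35)/(-63 + j) (y(j) = ((2*j)/(-35) + 35)/(-63 + j) = ((2*j)*(-1/35) + 35)/(-63 + j) = (-2*j/35 + 35)/(-63 + j) = (35 - 2*j/35)/(-63 + j))
F = -47179289/4340 (F = -10871 + (1225 - 2*187)/(35*(-63 + 187)) = -10871 + (1/35)*(1225 - 374)/124 = -10871 + (1/35)*(1/124)*851 = -10871 + 851/4340 = -47179289/4340 ≈ -10871.)
F/h(q(5)) = -47179289/4340/(-44) = -47179289/4340*(-1/44) = 47179289/190960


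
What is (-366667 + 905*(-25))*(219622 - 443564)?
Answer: 87178829064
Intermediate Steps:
(-366667 + 905*(-25))*(219622 - 443564) = (-366667 - 22625)*(-223942) = -389292*(-223942) = 87178829064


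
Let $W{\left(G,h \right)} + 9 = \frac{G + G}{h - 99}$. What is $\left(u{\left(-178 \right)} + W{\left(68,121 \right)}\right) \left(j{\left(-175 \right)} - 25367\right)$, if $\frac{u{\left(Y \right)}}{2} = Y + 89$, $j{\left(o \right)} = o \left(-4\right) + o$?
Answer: $\frac{49410738}{11} \approx 4.4919 \cdot 10^{6}$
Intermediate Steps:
$W{\left(G,h \right)} = -9 + \frac{2 G}{-99 + h}$ ($W{\left(G,h \right)} = -9 + \frac{G + G}{h - 99} = -9 + \frac{2 G}{-99 + h}$)
$j{\left(o \right)} = - 3 o$ ($j{\left(o \right)} = - 4 o + o = - 3 o$)
$u{\left(Y \right)} = 178 + 2 Y$ ($u{\left(Y \right)} = 2 \left(Y + 89\right) = 2 \left(89 + Y\right) = 178 + 2 Y$)
$\left(u{\left(-178 \right)} + W{\left(68,121 \right)}\right) \left(j{\left(-175 \right)} - 25367\right) = \left(\left(178 + 2 \left(-178\right)\right) + \frac{891 - 1089 + 2 \cdot 68}{-99 + 121}\right) \left(\left(-3\right) \left(-175\right) - 25367\right) = \left(\left(178 - 356\right) + \frac{891 - 1089 + 136}{22}\right) \left(525 - 25367\right) = \left(-178 + \frac{1}{22} \left(-62\right)\right) \left(-24842\right) = \left(-178 - \frac{31}{11}\right) \left(-24842\right) = \left(- \frac{1989}{11}\right) \left(-24842\right) = \frac{49410738}{11}$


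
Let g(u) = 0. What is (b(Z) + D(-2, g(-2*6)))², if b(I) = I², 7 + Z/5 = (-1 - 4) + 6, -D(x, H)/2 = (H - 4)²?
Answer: 753424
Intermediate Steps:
D(x, H) = -2*(-4 + H)² (D(x, H) = -2*(H - 4)² = -2*(-4 + H)²)
Z = -30 (Z = -35 + 5*((-1 - 4) + 6) = -35 + 5*(-5 + 6) = -35 + 5*1 = -35 + 5 = -30)
(b(Z) + D(-2, g(-2*6)))² = ((-30)² - 2*(-4 + 0)²)² = (900 - 2*(-4)²)² = (900 - 2*16)² = (900 - 32)² = 868² = 753424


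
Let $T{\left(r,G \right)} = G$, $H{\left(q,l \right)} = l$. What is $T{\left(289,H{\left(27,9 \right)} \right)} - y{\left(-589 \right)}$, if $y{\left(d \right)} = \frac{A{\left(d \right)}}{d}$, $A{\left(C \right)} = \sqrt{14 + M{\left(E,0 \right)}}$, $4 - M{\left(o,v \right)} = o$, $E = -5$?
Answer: $9 + \frac{\sqrt{23}}{589} \approx 9.0081$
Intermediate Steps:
$M{\left(o,v \right)} = 4 - o$
$A{\left(C \right)} = \sqrt{23}$ ($A{\left(C \right)} = \sqrt{14 + \left(4 - -5\right)} = \sqrt{14 + \left(4 + 5\right)} = \sqrt{14 + 9} = \sqrt{23}$)
$y{\left(d \right)} = \frac{\sqrt{23}}{d}$
$T{\left(289,H{\left(27,9 \right)} \right)} - y{\left(-589 \right)} = 9 - \frac{\sqrt{23}}{-589} = 9 - \sqrt{23} \left(- \frac{1}{589}\right) = 9 - - \frac{\sqrt{23}}{589} = 9 + \frac{\sqrt{23}}{589}$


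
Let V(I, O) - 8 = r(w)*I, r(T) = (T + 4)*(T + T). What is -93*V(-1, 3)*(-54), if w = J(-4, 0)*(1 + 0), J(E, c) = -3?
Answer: 70308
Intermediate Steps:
w = -3 (w = -3*(1 + 0) = -3*1 = -3)
r(T) = 2*T*(4 + T) (r(T) = (4 + T)*(2*T) = 2*T*(4 + T))
V(I, O) = 8 - 6*I (V(I, O) = 8 + (2*(-3)*(4 - 3))*I = 8 + (2*(-3)*1)*I = 8 - 6*I)
-93*V(-1, 3)*(-54) = -93*(8 - 6*(-1))*(-54) = -93*(8 + 6)*(-54) = -93*14*(-54) = -1302*(-54) = 70308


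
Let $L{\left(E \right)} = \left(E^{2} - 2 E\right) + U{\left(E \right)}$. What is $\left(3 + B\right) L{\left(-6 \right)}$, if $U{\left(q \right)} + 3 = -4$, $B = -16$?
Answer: $-533$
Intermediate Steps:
$U{\left(q \right)} = -7$ ($U{\left(q \right)} = -3 - 4 = -7$)
$L{\left(E \right)} = -7 + E^{2} - 2 E$ ($L{\left(E \right)} = \left(E^{2} - 2 E\right) - 7 = -7 + E^{2} - 2 E$)
$\left(3 + B\right) L{\left(-6 \right)} = \left(3 - 16\right) \left(-7 + \left(-6\right)^{2} - -12\right) = - 13 \left(-7 + 36 + 12\right) = \left(-13\right) 41 = -533$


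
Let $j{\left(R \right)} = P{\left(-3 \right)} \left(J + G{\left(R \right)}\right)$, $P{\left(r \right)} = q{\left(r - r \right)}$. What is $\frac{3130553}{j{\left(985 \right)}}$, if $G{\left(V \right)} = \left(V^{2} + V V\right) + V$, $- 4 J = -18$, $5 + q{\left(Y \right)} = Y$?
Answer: $- \frac{6261106}{19414395} \approx -0.3225$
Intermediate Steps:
$q{\left(Y \right)} = -5 + Y$
$P{\left(r \right)} = -5$ ($P{\left(r \right)} = -5 + \left(r - r\right) = -5 + 0 = -5$)
$J = \frac{9}{2}$ ($J = \left(- \frac{1}{4}\right) \left(-18\right) = \frac{9}{2} \approx 4.5$)
$G{\left(V \right)} = V + 2 V^{2}$ ($G{\left(V \right)} = \left(V^{2} + V^{2}\right) + V = 2 V^{2} + V = V + 2 V^{2}$)
$j{\left(R \right)} = - \frac{45}{2} - 5 R \left(1 + 2 R\right)$ ($j{\left(R \right)} = - 5 \left(\frac{9}{2} + R \left(1 + 2 R\right)\right) = - \frac{45}{2} - 5 R \left(1 + 2 R\right)$)
$\frac{3130553}{j{\left(985 \right)}} = \frac{3130553}{- \frac{45}{2} - 4925 \left(1 + 2 \cdot 985\right)} = \frac{3130553}{- \frac{45}{2} - 4925 \left(1 + 1970\right)} = \frac{3130553}{- \frac{45}{2} - 4925 \cdot 1971} = \frac{3130553}{- \frac{45}{2} - 9707175} = \frac{3130553}{- \frac{19414395}{2}} = 3130553 \left(- \frac{2}{19414395}\right) = - \frac{6261106}{19414395}$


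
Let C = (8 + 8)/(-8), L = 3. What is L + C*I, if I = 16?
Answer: -29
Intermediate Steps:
C = -2 (C = 16*(-⅛) = -2)
L + C*I = 3 - 2*16 = 3 - 32 = -29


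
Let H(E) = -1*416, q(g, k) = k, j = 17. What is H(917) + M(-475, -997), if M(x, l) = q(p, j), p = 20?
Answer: -399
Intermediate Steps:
M(x, l) = 17
H(E) = -416
H(917) + M(-475, -997) = -416 + 17 = -399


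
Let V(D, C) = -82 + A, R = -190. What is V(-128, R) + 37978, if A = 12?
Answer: 37908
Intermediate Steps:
V(D, C) = -70 (V(D, C) = -82 + 12 = -70)
V(-128, R) + 37978 = -70 + 37978 = 37908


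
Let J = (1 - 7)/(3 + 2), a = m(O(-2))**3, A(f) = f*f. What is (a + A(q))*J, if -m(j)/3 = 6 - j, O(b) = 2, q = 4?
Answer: 10272/5 ≈ 2054.4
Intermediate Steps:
m(j) = -18 + 3*j (m(j) = -3*(6 - j) = -18 + 3*j)
A(f) = f**2
a = -1728 (a = (-18 + 3*2)**3 = (-18 + 6)**3 = (-12)**3 = -1728)
J = -6/5 ≈ -1.2000
(a + A(q))*J = (-1728 + 4**2)*(-6/5) = (-1728 + 16)*(-6/5) = -1712*(-6/5) = 10272/5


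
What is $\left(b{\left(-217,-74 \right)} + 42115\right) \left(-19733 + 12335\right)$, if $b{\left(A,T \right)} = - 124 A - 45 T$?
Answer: $-535267494$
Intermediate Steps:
$\left(b{\left(-217,-74 \right)} + 42115\right) \left(-19733 + 12335\right) = \left(\left(\left(-124\right) \left(-217\right) - -3330\right) + 42115\right) \left(-19733 + 12335\right) = \left(\left(26908 + 3330\right) + 42115\right) \left(-7398\right) = \left(30238 + 42115\right) \left(-7398\right) = 72353 \left(-7398\right) = -535267494$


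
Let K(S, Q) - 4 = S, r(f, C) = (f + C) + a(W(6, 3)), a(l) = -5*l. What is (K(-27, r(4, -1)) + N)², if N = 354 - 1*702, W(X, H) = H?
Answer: 137641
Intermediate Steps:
r(f, C) = -15 + C + f (r(f, C) = (f + C) - 5*3 = (C + f) - 15 = -15 + C + f)
K(S, Q) = 4 + S
N = -348 (N = 354 - 702 = -348)
(K(-27, r(4, -1)) + N)² = ((4 - 27) - 348)² = (-23 - 348)² = (-371)² = 137641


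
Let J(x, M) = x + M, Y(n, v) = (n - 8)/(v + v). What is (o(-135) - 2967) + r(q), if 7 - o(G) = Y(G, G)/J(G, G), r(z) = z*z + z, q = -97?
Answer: 463060943/72900 ≈ 6352.0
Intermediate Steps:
r(z) = z + z² (r(z) = z² + z = z + z²)
Y(n, v) = (-8 + n)/(2*v) (Y(n, v) = (-8 + n)/((2*v)) = (-8 + n)*(1/(2*v)) = (-8 + n)/(2*v))
J(x, M) = M + x
o(G) = 7 - (-8 + G)/(4*G²) (o(G) = 7 - (-8 + G)/(2*G)/(G + G) = 7 - (-8 + G)/(2*G)/(2*G) = 7 - (-8 + G)/(2*G)*1/(2*G) = 7 - (-8 + G)/(4*G²))
(o(-135) - 2967) + r(q) = ((7 + 2/(-135)² - ¼/(-135)) - 2967) - 97*(1 - 97) = ((7 + 2*(1/18225) - ¼*(-1/135)) - 2967) - 97*(-96) = ((7 + 2/18225 + 1/540) - 2967) + 9312 = (510443/72900 - 2967) + 9312 = -215783857/72900 + 9312 = 463060943/72900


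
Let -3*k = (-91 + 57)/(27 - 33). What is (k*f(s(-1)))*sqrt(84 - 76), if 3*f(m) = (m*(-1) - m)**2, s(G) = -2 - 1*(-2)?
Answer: 0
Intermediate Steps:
s(G) = 0 (s(G) = -2 + 2 = 0)
k = -17/9 (k = -(-91 + 57)/(3*(27 - 33)) = -(-34)/(3*(-6)) = -(-34)*(-1)/(3*6) = -1/3*17/3 = -17/9 ≈ -1.8889)
f(m) = 4*m**2/3 (f(m) = (m*(-1) - m)**2/3 = (-m - m)**2/3 = (-2*m)**2/3 = (4*m**2)/3 = 4*m**2/3)
(k*f(s(-1)))*sqrt(84 - 76) = (-68*0**2/27)*sqrt(84 - 76) = (-68*0/27)*sqrt(8) = (-17/9*0)*(2*sqrt(2)) = 0*(2*sqrt(2)) = 0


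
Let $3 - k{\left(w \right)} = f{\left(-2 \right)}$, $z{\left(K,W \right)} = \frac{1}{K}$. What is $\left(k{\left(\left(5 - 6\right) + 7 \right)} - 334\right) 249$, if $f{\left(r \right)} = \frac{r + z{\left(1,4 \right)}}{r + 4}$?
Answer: $- \frac{164589}{2} \approx -82295.0$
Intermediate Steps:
$f{\left(r \right)} = \frac{1 + r}{4 + r}$ ($f{\left(r \right)} = \frac{r + 1^{-1}}{r + 4} = \frac{r + 1}{4 + r} = \frac{1 + r}{4 + r}$)
$k{\left(w \right)} = \frac{7}{2}$ ($k{\left(w \right)} = 3 - \frac{1 - 2}{4 - 2} = 3 - \frac{1}{2} \left(-1\right) = 3 - - \frac{1}{2} = 3 + \frac{1}{2} = \frac{7}{2}$)
$\left(k{\left(\left(5 - 6\right) + 7 \right)} - 334\right) 249 = \left(\frac{7}{2} - 334\right) 249 = \left(- \frac{661}{2}\right) 249 = - \frac{164589}{2}$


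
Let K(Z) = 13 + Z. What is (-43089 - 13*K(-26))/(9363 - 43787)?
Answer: 5365/4303 ≈ 1.2468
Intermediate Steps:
(-43089 - 13*K(-26))/(9363 - 43787) = (-43089 - 13*(13 - 26))/(9363 - 43787) = (-43089 - 13*(-13))/(-34424) = (-43089 + 169)*(-1/34424) = -42920*(-1/34424) = 5365/4303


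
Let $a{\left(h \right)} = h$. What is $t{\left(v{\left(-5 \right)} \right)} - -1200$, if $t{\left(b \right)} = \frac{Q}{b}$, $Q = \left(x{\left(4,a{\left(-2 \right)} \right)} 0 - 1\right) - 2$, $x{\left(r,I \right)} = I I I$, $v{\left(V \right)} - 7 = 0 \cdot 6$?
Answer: $\frac{8397}{7} \approx 1199.6$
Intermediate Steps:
$v{\left(V \right)} = 7$ ($v{\left(V \right)} = 7 + 0 \cdot 6 = 7 + 0 = 7$)
$x{\left(r,I \right)} = I^{3}$ ($x{\left(r,I \right)} = I^{2} I = I^{3}$)
$Q = -3$ ($Q = \left(\left(-2\right)^{3} \cdot 0 - 1\right) - 2 = \left(\left(-8\right) 0 - 1\right) - 2 = \left(0 - 1\right) - 2 = -1 - 2 = -3$)
$t{\left(b \right)} = - \frac{3}{b}$
$t{\left(v{\left(-5 \right)} \right)} - -1200 = - \frac{3}{7} - -1200 = \left(-3\right) \frac{1}{7} + 1200 = - \frac{3}{7} + 1200 = \frac{8397}{7}$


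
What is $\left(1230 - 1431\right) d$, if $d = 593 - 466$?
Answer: $-25527$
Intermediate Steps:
$d = 127$ ($d = 593 - 466 = 127$)
$\left(1230 - 1431\right) d = \left(1230 - 1431\right) 127 = \left(-201\right) 127 = -25527$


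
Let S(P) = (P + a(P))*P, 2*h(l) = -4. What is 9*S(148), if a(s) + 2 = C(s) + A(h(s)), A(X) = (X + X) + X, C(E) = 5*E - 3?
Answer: 1168164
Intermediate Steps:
h(l) = -2 (h(l) = (1/2)*(-4) = -2)
C(E) = -3 + 5*E
A(X) = 3*X (A(X) = 2*X + X = 3*X)
a(s) = -11 + 5*s (a(s) = -2 + ((-3 + 5*s) + 3*(-2)) = -2 + ((-3 + 5*s) - 6) = -2 + (-9 + 5*s) = -11 + 5*s)
S(P) = P*(-11 + 6*P) (S(P) = (P + (-11 + 5*P))*P = (-11 + 6*P)*P = P*(-11 + 6*P))
9*S(148) = 9*(148*(-11 + 6*148)) = 9*(148*(-11 + 888)) = 9*(148*877) = 9*129796 = 1168164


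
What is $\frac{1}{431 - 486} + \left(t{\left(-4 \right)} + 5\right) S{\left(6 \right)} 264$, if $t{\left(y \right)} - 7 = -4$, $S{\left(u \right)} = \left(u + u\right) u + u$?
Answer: $\frac{9060479}{55} \approx 1.6474 \cdot 10^{5}$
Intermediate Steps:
$S{\left(u \right)} = u + 2 u^{2}$ ($S{\left(u \right)} = 2 u u + u = 2 u^{2} + u = u + 2 u^{2}$)
$t{\left(y \right)} = 3$ ($t{\left(y \right)} = 7 - 4 = 3$)
$\frac{1}{431 - 486} + \left(t{\left(-4 \right)} + 5\right) S{\left(6 \right)} 264 = \frac{1}{431 - 486} + \left(3 + 5\right) 6 \left(1 + 2 \cdot 6\right) 264 = \frac{1}{-55} + 8 \cdot 6 \left(1 + 12\right) 264 = - \frac{1}{55} + 8 \cdot 6 \cdot 13 \cdot 264 = - \frac{1}{55} + 8 \cdot 78 \cdot 264 = - \frac{1}{55} + 624 \cdot 264 = - \frac{1}{55} + 164736 = \frac{9060479}{55}$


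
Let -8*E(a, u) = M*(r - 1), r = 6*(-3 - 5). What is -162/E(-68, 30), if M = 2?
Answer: -648/49 ≈ -13.224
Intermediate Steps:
r = -48 (r = 6*(-8) = -48)
E(a, u) = 49/4 (E(a, u) = -(-48 - 1)/4 = -(-49)/4 = -⅛*(-98) = 49/4)
-162/E(-68, 30) = -162/49/4 = -162*4/49 = -648/49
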